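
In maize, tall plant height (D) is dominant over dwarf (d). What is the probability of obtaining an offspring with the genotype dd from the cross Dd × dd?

Punnett square for Dd × dd:
Offspring genotypes: 2 Dd, 2 dd
Total offspring: 4
Count with target: 2
Probability: 2/4 = 1/2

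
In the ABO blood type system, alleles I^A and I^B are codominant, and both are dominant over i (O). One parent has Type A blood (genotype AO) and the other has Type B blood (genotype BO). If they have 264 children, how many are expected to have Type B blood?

Cross: AO × BO
Possible offspring genotypes: 1 AB, 1 AO, 1 BO, 1 OO
Blood type counts: 1 Type AB, 1 Type A, 1 Type B, 1 Type O
Probability of Type B: 1/4
Expected count = 1/4 × 264 = 66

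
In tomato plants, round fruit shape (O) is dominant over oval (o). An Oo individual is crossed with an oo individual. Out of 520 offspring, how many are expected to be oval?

Punnett square for Oo × oo:
Offspring genotypes: 2 Oo, 2 oo
round: 2, oval: 2
oval: 2 out of 4 → fraction 1/2
Expected count = 1/2 × 520 = 260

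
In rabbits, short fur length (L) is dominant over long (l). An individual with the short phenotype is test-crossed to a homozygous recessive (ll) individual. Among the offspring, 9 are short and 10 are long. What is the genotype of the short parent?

Test cross: ? × ll
Offspring: 9 short, 10 long — approximately 1:1.
A 1:1 ratio in a test cross indicates the unknown parent is heterozygous (Ll).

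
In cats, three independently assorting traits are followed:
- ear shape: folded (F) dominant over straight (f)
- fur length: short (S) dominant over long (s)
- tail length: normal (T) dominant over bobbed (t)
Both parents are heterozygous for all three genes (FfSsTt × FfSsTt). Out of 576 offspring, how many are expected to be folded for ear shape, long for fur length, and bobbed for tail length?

Trihybrid cross: FfSsTt × FfSsTt
Each trait segregates independently with a 3:1 phenotypic ratio, so each gene contributes 3/4 (dominant) or 1/4 (recessive).
Target: folded (ear shape), long (fur length), bobbed (tail length)
Probability = product of independent per-trait probabilities
= 3/4 × 1/4 × 1/4 = 3/64
Expected count = 3/64 × 576 = 27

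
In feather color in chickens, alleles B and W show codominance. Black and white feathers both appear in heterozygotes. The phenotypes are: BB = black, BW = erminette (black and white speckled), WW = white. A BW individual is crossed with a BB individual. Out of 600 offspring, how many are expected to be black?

Punnett square for BW × BB:
Offspring genotypes: 2 BB, 2 BW
Phenotype counts: 2 black, 2 erminette (black and white speckled)
black: 2 out of 4 → fraction 1/2
Expected count = 1/2 × 600 = 300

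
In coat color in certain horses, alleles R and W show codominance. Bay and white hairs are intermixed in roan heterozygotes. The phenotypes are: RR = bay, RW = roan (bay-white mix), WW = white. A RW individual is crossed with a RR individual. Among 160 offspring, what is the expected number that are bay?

Punnett square for RW × RR:
Offspring genotypes: 2 RR, 2 RW
Phenotype counts: 2 bay, 2 roan (bay-white mix)
bay: 2 out of 4 → fraction 1/2
Expected count = 1/2 × 160 = 80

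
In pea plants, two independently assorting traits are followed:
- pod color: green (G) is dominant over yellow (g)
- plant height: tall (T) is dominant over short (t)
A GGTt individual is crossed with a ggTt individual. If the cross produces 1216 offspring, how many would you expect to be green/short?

Dihybrid cross GGTt × ggTt — consider each gene separately:
pod color: GG × gg → 4 Gg → 4 G_ (out of 4)
plant height: Tt × Tt → 1 TT, 2 Tt, 1 tt → 3 T_ : 1 tt (out of 4)
Combine (counts out of 4 × 4 = 16): green/tall (G_T_) = 4×3 = 12; green/short (G_tt) = 4×1 = 4
Phenotype counts (out of 16): 12 green/tall, 4 green/short
green/short: 4 out of 16 → fraction 1/4
Expected count = 1/4 × 1216 = 304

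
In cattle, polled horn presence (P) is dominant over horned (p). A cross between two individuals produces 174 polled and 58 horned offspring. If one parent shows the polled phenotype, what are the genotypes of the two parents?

Observed offspring: 174 polled, 58 horned
The observed ratio simplifies to 3:1. Horned (pp) offspring appear, so each parent must contribute one p allele. The parent stated to show polled carries P, so it is Pp. The other parent is then either Pp or pp: Pp × pp would give a 1:1 split, whereas Pp × Pp gives 3:1 — matching the data. So both parents are heterozygous (Pp × Pp).
Parent genotypes: Pp × Pp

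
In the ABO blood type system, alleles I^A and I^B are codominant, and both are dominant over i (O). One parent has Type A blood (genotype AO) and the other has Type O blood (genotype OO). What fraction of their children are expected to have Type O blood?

Cross: AO × OO
Possible offspring genotypes: 2 AO, 2 OO
Blood type counts: 2 Type A, 2 Type O
Probability of Type O: 2/4 = 1/2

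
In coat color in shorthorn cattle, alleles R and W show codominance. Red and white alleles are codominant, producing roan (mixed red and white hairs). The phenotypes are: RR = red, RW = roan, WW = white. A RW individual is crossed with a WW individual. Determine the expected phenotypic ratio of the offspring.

Punnett square for RW × WW:
Offspring genotypes: 2 RW, 2 WW
Phenotype counts: 2 roan, 2 white
Ratio: 1 roan : 1 white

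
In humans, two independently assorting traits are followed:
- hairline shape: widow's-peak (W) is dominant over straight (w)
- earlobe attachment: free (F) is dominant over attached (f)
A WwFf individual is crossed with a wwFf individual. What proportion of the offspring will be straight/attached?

Dihybrid cross WwFf × wwFf — consider each gene separately:
hairline shape: Ww × ww → 2 Ww, 2 ww → 2 W_ : 2 ww (out of 4)
earlobe attachment: Ff × Ff → 1 FF, 2 Ff, 1 ff → 3 F_ : 1 ff (out of 4)
Combine (counts out of 4 × 4 = 16): widow's-peak/free (W_F_) = 2×3 = 6; widow's-peak/attached (W_ff) = 2×1 = 2; straight/free (wwF_) = 2×3 = 6; straight/attached (wwff) = 2×1 = 2
Phenotype counts (out of 16): 6 widow's-peak/free, 2 widow's-peak/attached, 6 straight/free, 2 straight/attached
straight/attached: 2 out of 16
Probability: 2/16 = 1/8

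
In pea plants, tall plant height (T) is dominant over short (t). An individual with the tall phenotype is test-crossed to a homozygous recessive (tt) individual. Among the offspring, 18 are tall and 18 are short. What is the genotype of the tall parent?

Test cross: ? × tt
Offspring: 18 tall, 18 short — approximately 1:1.
A 1:1 ratio in a test cross indicates the unknown parent is heterozygous (Tt).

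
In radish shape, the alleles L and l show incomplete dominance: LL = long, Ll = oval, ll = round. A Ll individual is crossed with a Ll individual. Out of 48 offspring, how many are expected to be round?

Punnett square for Ll × Ll:
Offspring genotypes: 1 LL, 2 Ll, 1 ll
Phenotype counts: 1 long, 2 oval, 1 round
round: 1 out of 4 → fraction 1/4
Expected count = 1/4 × 48 = 12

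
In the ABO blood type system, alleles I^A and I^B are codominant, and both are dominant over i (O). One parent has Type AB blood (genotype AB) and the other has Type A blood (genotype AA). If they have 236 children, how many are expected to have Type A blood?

Cross: AB × AA
Possible offspring genotypes: 2 AA, 2 AB
Blood type counts: 2 Type A, 2 Type AB
Probability of Type A: 2/4 = 1/2
Expected count = 1/2 × 236 = 118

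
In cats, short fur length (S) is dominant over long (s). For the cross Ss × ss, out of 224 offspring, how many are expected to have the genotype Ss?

Punnett square for Ss × ss:
Offspring genotypes: 2 Ss, 2 ss
Total offspring: 4
Count with target: 2
Probability: 2/4 = 1/2
Expected count = 1/2 × 224 = 112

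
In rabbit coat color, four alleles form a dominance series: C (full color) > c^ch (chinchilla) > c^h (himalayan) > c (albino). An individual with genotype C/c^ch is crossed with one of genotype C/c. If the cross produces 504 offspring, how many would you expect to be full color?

Cross: C/c^ch × C/c
Allele dominance: C > c^ch > c^h > c
Offspring genotypes: 1 C/C, 1 C/c, 1 C/c^ch, 1 c^ch/c
Phenotype counts: 3 full color, 1 chinchilla
full color: 3 out of 4 → fraction 3/4
Expected count = 3/4 × 504 = 378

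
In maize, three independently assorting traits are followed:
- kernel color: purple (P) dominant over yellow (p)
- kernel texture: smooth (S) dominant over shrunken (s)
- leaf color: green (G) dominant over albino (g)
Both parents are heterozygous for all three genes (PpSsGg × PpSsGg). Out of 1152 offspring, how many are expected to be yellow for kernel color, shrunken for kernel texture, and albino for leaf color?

Trihybrid cross: PpSsGg × PpSsGg
Each trait segregates independently with a 3:1 phenotypic ratio, so each gene contributes 3/4 (dominant) or 1/4 (recessive).
Target: yellow (kernel color), shrunken (kernel texture), albino (leaf color)
Probability = product of independent per-trait probabilities
= 1/4 × 1/4 × 1/4 = 1/64
Expected count = 1/64 × 1152 = 18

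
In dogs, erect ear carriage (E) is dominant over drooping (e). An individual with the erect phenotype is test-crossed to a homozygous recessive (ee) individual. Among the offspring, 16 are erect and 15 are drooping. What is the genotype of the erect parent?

Test cross: ? × ee
Offspring: 16 erect, 15 drooping — approximately 1:1.
A 1:1 ratio in a test cross indicates the unknown parent is heterozygous (Ee).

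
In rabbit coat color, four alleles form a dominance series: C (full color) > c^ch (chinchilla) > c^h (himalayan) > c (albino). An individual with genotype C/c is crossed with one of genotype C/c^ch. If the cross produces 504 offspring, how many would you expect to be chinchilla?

Cross: C/c × C/c^ch
Allele dominance: C > c^ch > c^h > c
Offspring genotypes: 1 C/C, 1 C/c^ch, 1 C/c, 1 c^ch/c
Phenotype counts: 3 full color, 1 chinchilla
chinchilla: 1 out of 4 → fraction 1/4
Expected count = 1/4 × 504 = 126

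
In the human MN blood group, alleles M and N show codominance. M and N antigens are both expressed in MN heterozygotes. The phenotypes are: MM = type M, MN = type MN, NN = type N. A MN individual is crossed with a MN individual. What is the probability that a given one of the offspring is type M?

Punnett square for MN × MN:
Offspring genotypes: 1 MM, 2 MN, 1 NN
Phenotype counts: 1 type M, 2 type MN, 1 type N
type M: 1 out of 4
Probability: 1/4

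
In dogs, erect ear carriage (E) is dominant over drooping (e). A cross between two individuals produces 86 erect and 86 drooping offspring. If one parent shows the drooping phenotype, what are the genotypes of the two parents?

Observed offspring: 86 erect, 86 drooping
The observed ratio simplifies to 1:1. One parent shows drooping, so its genotype must be ee. A 1:1 offspring split requires the other parent to be heterozygous (Ee).
Parent genotypes: ee × Ee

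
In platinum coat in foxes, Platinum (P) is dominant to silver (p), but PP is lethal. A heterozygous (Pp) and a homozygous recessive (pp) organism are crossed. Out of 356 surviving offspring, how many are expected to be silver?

Cross: Pp × pp
Punnett square offspring (before lethality): 2 Pp, 2 pp
No PP offspring are produced in this cross.
silver: 2 out of 4 → fraction 1/2
Expected count = 1/2 × 356 = 178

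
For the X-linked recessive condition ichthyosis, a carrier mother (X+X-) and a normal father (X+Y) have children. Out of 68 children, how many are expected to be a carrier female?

Cross: X+X- × X+Y
Offspring: 1 X+X+, 1 X+Y, 1 X+X-, 1 X-Y
Probability of a carrier female: 1/4
Expected count = 1/4 × 68 = 17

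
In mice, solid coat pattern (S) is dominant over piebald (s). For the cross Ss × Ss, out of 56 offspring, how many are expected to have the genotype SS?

Punnett square for Ss × Ss:
Offspring genotypes: 1 SS, 2 Ss, 1 ss
Total offspring: 4
Count with target: 1
Probability: 1/4
Expected count = 1/4 × 56 = 14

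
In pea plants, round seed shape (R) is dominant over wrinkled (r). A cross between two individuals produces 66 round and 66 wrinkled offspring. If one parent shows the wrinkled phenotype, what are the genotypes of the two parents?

Observed offspring: 66 round, 66 wrinkled
The observed ratio simplifies to 1:1. One parent shows wrinkled, so its genotype must be rr. A 1:1 offspring split requires the other parent to be heterozygous (Rr).
Parent genotypes: rr × Rr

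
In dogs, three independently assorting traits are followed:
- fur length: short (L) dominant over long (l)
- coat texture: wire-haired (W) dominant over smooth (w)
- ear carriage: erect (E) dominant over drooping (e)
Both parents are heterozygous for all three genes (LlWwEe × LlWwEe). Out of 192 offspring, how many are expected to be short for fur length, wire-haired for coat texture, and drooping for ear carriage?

Trihybrid cross: LlWwEe × LlWwEe
Each trait segregates independently with a 3:1 phenotypic ratio, so each gene contributes 3/4 (dominant) or 1/4 (recessive).
Target: short (fur length), wire-haired (coat texture), drooping (ear carriage)
Probability = product of independent per-trait probabilities
= 3/4 × 3/4 × 1/4 = 9/64
Expected count = 9/64 × 192 = 27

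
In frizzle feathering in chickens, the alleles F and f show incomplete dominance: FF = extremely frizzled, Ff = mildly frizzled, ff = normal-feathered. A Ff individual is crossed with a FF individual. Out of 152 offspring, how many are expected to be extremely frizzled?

Punnett square for Ff × FF:
Offspring genotypes: 2 FF, 2 Ff
Phenotype counts: 2 extremely frizzled, 2 mildly frizzled
extremely frizzled: 2 out of 4 → fraction 1/2
Expected count = 1/2 × 152 = 76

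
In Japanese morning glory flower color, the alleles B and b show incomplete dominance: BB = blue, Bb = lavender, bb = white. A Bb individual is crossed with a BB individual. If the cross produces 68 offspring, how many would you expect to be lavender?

Punnett square for Bb × BB:
Offspring genotypes: 2 BB, 2 Bb
Phenotype counts: 2 blue, 2 lavender
lavender: 2 out of 4 → fraction 1/2
Expected count = 1/2 × 68 = 34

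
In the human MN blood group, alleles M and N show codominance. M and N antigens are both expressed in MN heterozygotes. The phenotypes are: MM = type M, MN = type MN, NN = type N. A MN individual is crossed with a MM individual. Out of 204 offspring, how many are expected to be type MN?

Punnett square for MN × MM:
Offspring genotypes: 2 MM, 2 MN
Phenotype counts: 2 type M, 2 type MN
type MN: 2 out of 4 → fraction 1/2
Expected count = 1/2 × 204 = 102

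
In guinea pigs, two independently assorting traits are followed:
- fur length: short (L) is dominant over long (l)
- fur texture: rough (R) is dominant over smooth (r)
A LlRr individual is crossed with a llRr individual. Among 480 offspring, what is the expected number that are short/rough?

Dihybrid cross LlRr × llRr — consider each gene separately:
fur length: Ll × ll → 2 Ll, 2 ll → 2 L_ : 2 ll (out of 4)
fur texture: Rr × Rr → 1 RR, 2 Rr, 1 rr → 3 R_ : 1 rr (out of 4)
Combine (counts out of 4 × 4 = 16): short/rough (L_R_) = 2×3 = 6; short/smooth (L_rr) = 2×1 = 2; long/rough (llR_) = 2×3 = 6; long/smooth (llrr) = 2×1 = 2
Phenotype counts (out of 16): 6 short/rough, 2 short/smooth, 6 long/rough, 2 long/smooth
short/rough: 6 out of 16 → fraction 3/8
Expected count = 3/8 × 480 = 180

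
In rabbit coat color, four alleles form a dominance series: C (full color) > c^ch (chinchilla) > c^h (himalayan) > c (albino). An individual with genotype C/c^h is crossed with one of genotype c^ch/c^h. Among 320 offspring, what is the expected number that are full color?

Cross: C/c^h × c^ch/c^h
Allele dominance: C > c^ch > c^h > c
Offspring genotypes: 1 C/c^ch, 1 C/c^h, 1 c^ch/c^h, 1 c^h/c^h
Phenotype counts: 2 full color, 1 chinchilla, 1 himalayan
full color: 2 out of 4 → fraction 1/2
Expected count = 1/2 × 320 = 160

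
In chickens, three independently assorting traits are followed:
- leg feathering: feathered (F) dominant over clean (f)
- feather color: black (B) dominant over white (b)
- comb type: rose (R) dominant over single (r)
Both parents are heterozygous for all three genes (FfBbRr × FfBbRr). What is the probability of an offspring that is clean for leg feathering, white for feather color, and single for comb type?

Trihybrid cross: FfBbRr × FfBbRr
Each trait segregates independently with a 3:1 phenotypic ratio, so each gene contributes 3/4 (dominant) or 1/4 (recessive).
Target: clean (leg feathering), white (feather color), single (comb type)
Probability = product of independent per-trait probabilities
= 1/4 × 1/4 × 1/4 = 1/64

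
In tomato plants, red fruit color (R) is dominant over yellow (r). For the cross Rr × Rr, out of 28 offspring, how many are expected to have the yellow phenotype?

Punnett square for Rr × Rr:
Offspring genotypes: 1 RR, 2 Rr, 1 rr
Total offspring: 4
Count with target: 1
Probability: 1/4
Expected count = 1/4 × 28 = 7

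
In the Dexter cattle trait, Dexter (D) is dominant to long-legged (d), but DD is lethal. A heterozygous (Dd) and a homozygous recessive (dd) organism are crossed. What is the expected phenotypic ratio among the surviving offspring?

Cross: Dd × dd
Punnett square offspring (before lethality): 2 Dd, 2 dd
No DD offspring are produced in this cross.
Ratio: 1 Dexter (short-legged) : 1 long-legged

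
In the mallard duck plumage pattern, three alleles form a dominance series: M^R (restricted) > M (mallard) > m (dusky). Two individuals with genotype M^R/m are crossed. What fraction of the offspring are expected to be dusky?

Cross: M^R/m × M^R/m
Allele dominance: M^R > M > m
Offspring genotypes: 1 M^R/M^R, 2 M^R/m, 1 m/m
Phenotype counts: 3 restricted, 1 dusky
dusky: 1 out of 4
Probability: 1/4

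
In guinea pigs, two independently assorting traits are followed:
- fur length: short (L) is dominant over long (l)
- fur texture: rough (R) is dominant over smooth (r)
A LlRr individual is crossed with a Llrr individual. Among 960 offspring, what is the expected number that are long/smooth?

Dihybrid cross LlRr × Llrr — consider each gene separately:
fur length: Ll × Ll → 1 LL, 2 Ll, 1 ll → 3 L_ : 1 ll (out of 4)
fur texture: Rr × rr → 2 Rr, 2 rr → 2 R_ : 2 rr (out of 4)
Combine (counts out of 4 × 4 = 16): short/rough (L_R_) = 3×2 = 6; short/smooth (L_rr) = 3×2 = 6; long/rough (llR_) = 1×2 = 2; long/smooth (llrr) = 1×2 = 2
Phenotype counts (out of 16): 6 short/rough, 6 short/smooth, 2 long/rough, 2 long/smooth
long/smooth: 2 out of 16 → fraction 1/8
Expected count = 1/8 × 960 = 120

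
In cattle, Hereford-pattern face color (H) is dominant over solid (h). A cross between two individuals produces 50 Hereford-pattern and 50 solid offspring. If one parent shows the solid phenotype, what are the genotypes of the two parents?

Observed offspring: 50 Hereford-pattern, 50 solid
The observed ratio simplifies to 1:1. One parent shows solid, so its genotype must be hh. A 1:1 offspring split requires the other parent to be heterozygous (Hh).
Parent genotypes: hh × Hh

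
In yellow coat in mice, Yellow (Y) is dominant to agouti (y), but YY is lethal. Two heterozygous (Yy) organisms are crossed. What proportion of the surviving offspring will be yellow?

Cross: Yy × Yy
Punnett square offspring (before lethality): 1 YY, 2 Yy, 1 yy
The YY genotype is lethal (embryos die); surviving offspring: 2 Yy, 1 yy
yellow: 2 out of 3
Probability: 2/3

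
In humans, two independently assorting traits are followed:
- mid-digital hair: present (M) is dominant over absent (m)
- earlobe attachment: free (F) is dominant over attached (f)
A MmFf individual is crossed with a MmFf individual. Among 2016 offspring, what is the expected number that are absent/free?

Dihybrid cross MmFf × MmFf — consider each gene separately:
mid-digital hair: Mm × Mm → 1 MM, 2 Mm, 1 mm → 3 M_ : 1 mm (out of 4)
earlobe attachment: Ff × Ff → 1 FF, 2 Ff, 1 ff → 3 F_ : 1 ff (out of 4)
Combine (counts out of 4 × 4 = 16): present/free (M_F_) = 3×3 = 9; present/attached (M_ff) = 3×1 = 3; absent/free (mmF_) = 1×3 = 3; absent/attached (mmff) = 1×1 = 1
Phenotype counts (out of 16): 9 present/free, 3 present/attached, 3 absent/free, 1 absent/attached
absent/free: 3 out of 16 → fraction 3/16
Expected count = 3/16 × 2016 = 378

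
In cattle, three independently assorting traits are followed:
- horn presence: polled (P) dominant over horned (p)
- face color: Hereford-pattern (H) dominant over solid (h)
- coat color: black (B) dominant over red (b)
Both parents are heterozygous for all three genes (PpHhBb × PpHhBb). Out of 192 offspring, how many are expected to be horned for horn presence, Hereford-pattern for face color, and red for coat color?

Trihybrid cross: PpHhBb × PpHhBb
Each trait segregates independently with a 3:1 phenotypic ratio, so each gene contributes 3/4 (dominant) or 1/4 (recessive).
Target: horned (horn presence), Hereford-pattern (face color), red (coat color)
Probability = product of independent per-trait probabilities
= 1/4 × 3/4 × 1/4 = 3/64
Expected count = 3/64 × 192 = 9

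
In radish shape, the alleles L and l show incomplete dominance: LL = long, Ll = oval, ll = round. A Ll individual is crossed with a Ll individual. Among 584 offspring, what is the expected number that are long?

Punnett square for Ll × Ll:
Offspring genotypes: 1 LL, 2 Ll, 1 ll
Phenotype counts: 1 long, 2 oval, 1 round
long: 1 out of 4 → fraction 1/4
Expected count = 1/4 × 584 = 146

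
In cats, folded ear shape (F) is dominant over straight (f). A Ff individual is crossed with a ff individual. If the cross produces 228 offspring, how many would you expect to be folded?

Punnett square for Ff × ff:
Offspring genotypes: 2 Ff, 2 ff
folded: 2, straight: 2
folded: 2 out of 4 → fraction 1/2
Expected count = 1/2 × 228 = 114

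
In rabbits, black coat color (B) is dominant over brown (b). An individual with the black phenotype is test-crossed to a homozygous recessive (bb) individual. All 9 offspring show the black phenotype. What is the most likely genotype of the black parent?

Test cross: ? × bb
All offspring are black.
If the unknown parent were heterozygous (Bb), about half of 9 offspring would be brown; none are. The unknown parent is most likely homozygous dominant (BB).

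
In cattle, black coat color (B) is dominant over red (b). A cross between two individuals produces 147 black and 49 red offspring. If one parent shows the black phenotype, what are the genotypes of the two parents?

Observed offspring: 147 black, 49 red
The observed ratio simplifies to 3:1. Red (bb) offspring appear, so each parent must contribute one b allele. The parent stated to show black carries B, so it is Bb. The other parent is then either Bb or bb: Bb × bb would give a 1:1 split, whereas Bb × Bb gives 3:1 — matching the data. So both parents are heterozygous (Bb × Bb).
Parent genotypes: Bb × Bb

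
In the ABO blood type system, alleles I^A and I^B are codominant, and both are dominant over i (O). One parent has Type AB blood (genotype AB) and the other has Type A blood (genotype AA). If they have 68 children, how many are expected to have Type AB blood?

Cross: AB × AA
Possible offspring genotypes: 2 AA, 2 AB
Blood type counts: 2 Type A, 2 Type AB
Probability of Type AB: 2/4 = 1/2
Expected count = 1/2 × 68 = 34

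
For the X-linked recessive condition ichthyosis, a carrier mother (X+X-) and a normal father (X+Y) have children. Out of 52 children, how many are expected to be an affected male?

Cross: X+X- × X+Y
Offspring: 1 X+X+, 1 X+Y, 1 X+X-, 1 X-Y
Probability of an affected male: 1/4
Expected count = 1/4 × 52 = 13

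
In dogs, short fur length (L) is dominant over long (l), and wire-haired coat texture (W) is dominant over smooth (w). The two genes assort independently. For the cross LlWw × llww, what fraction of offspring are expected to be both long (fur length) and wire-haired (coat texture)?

Dihybrid cross LlWw × llww — consider each gene separately:
fur length: Ll × ll → 2 Ll, 2 ll → 2 L_ : 2 ll (out of 4)
coat texture: Ww × ww → 2 Ww, 2 ww → 2 W_ : 2 ww (out of 4)
Looking for: long (ll) and wire-haired (W_)
P(long) = 2/4, P(wire-haired) = 2/4
P(both) = 2/4 × 2/4 = 4/16 = 1/4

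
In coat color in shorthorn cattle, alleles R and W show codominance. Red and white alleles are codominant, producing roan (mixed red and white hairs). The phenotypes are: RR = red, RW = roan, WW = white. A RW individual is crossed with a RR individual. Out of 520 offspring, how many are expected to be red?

Punnett square for RW × RR:
Offspring genotypes: 2 RR, 2 RW
Phenotype counts: 2 red, 2 roan
red: 2 out of 4 → fraction 1/2
Expected count = 1/2 × 520 = 260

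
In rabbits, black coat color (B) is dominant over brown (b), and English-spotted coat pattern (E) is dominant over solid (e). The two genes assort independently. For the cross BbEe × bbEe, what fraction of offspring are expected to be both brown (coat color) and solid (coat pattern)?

Dihybrid cross BbEe × bbEe — consider each gene separately:
coat color: Bb × bb → 2 Bb, 2 bb → 2 B_ : 2 bb (out of 4)
coat pattern: Ee × Ee → 1 EE, 2 Ee, 1 ee → 3 E_ : 1 ee (out of 4)
Looking for: brown (bb) and solid (ee)
P(brown) = 2/4, P(solid) = 1/4
P(both) = 2/4 × 1/4 = 2/16 = 1/8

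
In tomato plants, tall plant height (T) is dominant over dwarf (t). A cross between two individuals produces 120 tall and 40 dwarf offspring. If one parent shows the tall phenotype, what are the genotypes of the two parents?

Observed offspring: 120 tall, 40 dwarf
The observed ratio simplifies to 3:1. Dwarf (tt) offspring appear, so each parent must contribute one t allele. The parent stated to show tall carries T, so it is Tt. The other parent is then either Tt or tt: Tt × tt would give a 1:1 split, whereas Tt × Tt gives 3:1 — matching the data. So both parents are heterozygous (Tt × Tt).
Parent genotypes: Tt × Tt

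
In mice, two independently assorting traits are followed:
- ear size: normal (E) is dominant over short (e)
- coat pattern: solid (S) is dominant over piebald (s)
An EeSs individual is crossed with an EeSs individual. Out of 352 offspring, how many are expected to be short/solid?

Dihybrid cross EeSs × EeSs — consider each gene separately:
ear size: Ee × Ee → 1 EE, 2 Ee, 1 ee → 3 E_ : 1 ee (out of 4)
coat pattern: Ss × Ss → 1 SS, 2 Ss, 1 ss → 3 S_ : 1 ss (out of 4)
Combine (counts out of 4 × 4 = 16): normal/solid (E_S_) = 3×3 = 9; normal/piebald (E_ss) = 3×1 = 3; short/solid (eeS_) = 1×3 = 3; short/piebald (eess) = 1×1 = 1
Phenotype counts (out of 16): 9 normal/solid, 3 normal/piebald, 3 short/solid, 1 short/piebald
short/solid: 3 out of 16 → fraction 3/16
Expected count = 3/16 × 352 = 66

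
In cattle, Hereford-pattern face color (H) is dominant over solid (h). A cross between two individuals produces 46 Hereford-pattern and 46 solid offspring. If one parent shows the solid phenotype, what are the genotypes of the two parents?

Observed offspring: 46 Hereford-pattern, 46 solid
The observed ratio simplifies to 1:1. One parent shows solid, so its genotype must be hh. A 1:1 offspring split requires the other parent to be heterozygous (Hh).
Parent genotypes: hh × Hh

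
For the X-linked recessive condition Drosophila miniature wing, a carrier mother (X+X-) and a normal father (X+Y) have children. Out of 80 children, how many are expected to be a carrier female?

Cross: X+X- × X+Y
Offspring: 1 X+X+, 1 X+Y, 1 X+X-, 1 X-Y
Probability of a carrier female: 1/4
Expected count = 1/4 × 80 = 20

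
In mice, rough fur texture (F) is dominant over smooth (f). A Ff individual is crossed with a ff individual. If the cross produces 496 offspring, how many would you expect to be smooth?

Punnett square for Ff × ff:
Offspring genotypes: 2 Ff, 2 ff
rough: 2, smooth: 2
smooth: 2 out of 4 → fraction 1/2
Expected count = 1/2 × 496 = 248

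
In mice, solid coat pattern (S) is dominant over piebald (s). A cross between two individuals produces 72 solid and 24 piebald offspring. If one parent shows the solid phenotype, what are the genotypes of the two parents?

Observed offspring: 72 solid, 24 piebald
The observed ratio simplifies to 3:1. Piebald (ss) offspring appear, so each parent must contribute one s allele. The parent stated to show solid carries S, so it is Ss. The other parent is then either Ss or ss: Ss × ss would give a 1:1 split, whereas Ss × Ss gives 3:1 — matching the data. So both parents are heterozygous (Ss × Ss).
Parent genotypes: Ss × Ss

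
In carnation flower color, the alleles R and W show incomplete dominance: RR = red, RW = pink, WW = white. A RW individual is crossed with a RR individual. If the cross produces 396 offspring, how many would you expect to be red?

Punnett square for RW × RR:
Offspring genotypes: 2 RR, 2 RW
Phenotype counts: 2 red, 2 pink
red: 2 out of 4 → fraction 1/2
Expected count = 1/2 × 396 = 198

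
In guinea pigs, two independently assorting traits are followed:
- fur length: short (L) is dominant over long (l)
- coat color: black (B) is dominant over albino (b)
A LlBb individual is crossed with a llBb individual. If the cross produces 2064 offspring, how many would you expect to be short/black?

Dihybrid cross LlBb × llBb — consider each gene separately:
fur length: Ll × ll → 2 Ll, 2 ll → 2 L_ : 2 ll (out of 4)
coat color: Bb × Bb → 1 BB, 2 Bb, 1 bb → 3 B_ : 1 bb (out of 4)
Combine (counts out of 4 × 4 = 16): short/black (L_B_) = 2×3 = 6; short/albino (L_bb) = 2×1 = 2; long/black (llB_) = 2×3 = 6; long/albino (llbb) = 2×1 = 2
Phenotype counts (out of 16): 6 short/black, 2 short/albino, 6 long/black, 2 long/albino
short/black: 6 out of 16 → fraction 3/8
Expected count = 3/8 × 2064 = 774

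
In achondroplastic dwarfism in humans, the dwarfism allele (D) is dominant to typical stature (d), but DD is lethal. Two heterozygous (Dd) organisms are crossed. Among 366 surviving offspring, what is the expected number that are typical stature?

Cross: Dd × Dd
Punnett square offspring (before lethality): 1 DD, 2 Dd, 1 dd
The DD genotype is lethal (embryos die); surviving offspring: 2 Dd, 1 dd
typical stature: 1 out of 3 → fraction 1/3
Expected count = 1/3 × 366 = 122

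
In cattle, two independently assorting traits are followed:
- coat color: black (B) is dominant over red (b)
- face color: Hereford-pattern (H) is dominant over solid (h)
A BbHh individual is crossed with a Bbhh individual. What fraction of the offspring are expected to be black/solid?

Dihybrid cross BbHh × Bbhh — consider each gene separately:
coat color: Bb × Bb → 1 BB, 2 Bb, 1 bb → 3 B_ : 1 bb (out of 4)
face color: Hh × hh → 2 Hh, 2 hh → 2 H_ : 2 hh (out of 4)
Combine (counts out of 4 × 4 = 16): black/Hereford-pattern (B_H_) = 3×2 = 6; black/solid (B_hh) = 3×2 = 6; red/Hereford-pattern (bbH_) = 1×2 = 2; red/solid (bbhh) = 1×2 = 2
Phenotype counts (out of 16): 6 black/Hereford-pattern, 6 black/solid, 2 red/Hereford-pattern, 2 red/solid
black/solid: 6 out of 16
Probability: 6/16 = 3/8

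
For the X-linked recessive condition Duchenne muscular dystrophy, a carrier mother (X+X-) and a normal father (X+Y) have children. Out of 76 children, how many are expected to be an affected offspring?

Cross: X+X- × X+Y
Offspring: 1 X+X+, 1 X+Y, 1 X+X-, 1 X-Y
Probability of an affected offspring: 1/4
Expected count = 1/4 × 76 = 19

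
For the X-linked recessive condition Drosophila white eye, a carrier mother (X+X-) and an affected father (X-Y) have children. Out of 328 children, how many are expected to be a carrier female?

Cross: X+X- × X-Y
Offspring: 1 X+X-, 1 X+Y, 1 X-X-, 1 X-Y
Probability of a carrier female: 1/4
Expected count = 1/4 × 328 = 82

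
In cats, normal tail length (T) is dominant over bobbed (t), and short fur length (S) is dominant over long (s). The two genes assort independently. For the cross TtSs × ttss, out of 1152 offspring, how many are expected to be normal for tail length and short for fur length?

Dihybrid cross TtSs × ttss — consider each gene separately:
tail length: Tt × tt → 2 Tt, 2 tt → 2 T_ : 2 tt (out of 4)
fur length: Ss × ss → 2 Ss, 2 ss → 2 S_ : 2 ss (out of 4)
Looking for: normal (T_) and short (S_)
P(normal) = 2/4, P(short) = 2/4
P(both) = 2/4 × 2/4 = 4/16 = 1/4
Expected count = 1/4 × 1152 = 288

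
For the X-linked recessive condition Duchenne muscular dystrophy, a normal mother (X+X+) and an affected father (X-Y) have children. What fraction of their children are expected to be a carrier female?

Cross: X+X+ × X-Y
Offspring: 2 X+X-, 2 X+Y
Probability of a carrier female: 2/4 = 1/2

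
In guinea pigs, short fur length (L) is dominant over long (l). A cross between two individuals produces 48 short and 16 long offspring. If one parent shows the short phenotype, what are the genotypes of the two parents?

Observed offspring: 48 short, 16 long
The observed ratio simplifies to 3:1. Long (ll) offspring appear, so each parent must contribute one l allele. The parent stated to show short carries L, so it is Ll. The other parent is then either Ll or ll: Ll × ll would give a 1:1 split, whereas Ll × Ll gives 3:1 — matching the data. So both parents are heterozygous (Ll × Ll).
Parent genotypes: Ll × Ll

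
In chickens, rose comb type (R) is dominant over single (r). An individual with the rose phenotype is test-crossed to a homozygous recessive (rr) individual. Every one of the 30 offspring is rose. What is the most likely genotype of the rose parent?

Test cross: ? × rr
All offspring are rose.
If the unknown parent were heterozygous (Rr), about half of 30 offspring would be single; none are. The unknown parent is most likely homozygous dominant (RR).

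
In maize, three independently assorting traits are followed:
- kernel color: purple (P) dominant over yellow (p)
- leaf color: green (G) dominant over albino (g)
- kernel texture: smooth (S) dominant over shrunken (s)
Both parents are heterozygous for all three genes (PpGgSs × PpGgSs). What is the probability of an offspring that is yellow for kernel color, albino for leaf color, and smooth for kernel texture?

Trihybrid cross: PpGgSs × PpGgSs
Each trait segregates independently with a 3:1 phenotypic ratio, so each gene contributes 3/4 (dominant) or 1/4 (recessive).
Target: yellow (kernel color), albino (leaf color), smooth (kernel texture)
Probability = product of independent per-trait probabilities
= 1/4 × 1/4 × 3/4 = 3/64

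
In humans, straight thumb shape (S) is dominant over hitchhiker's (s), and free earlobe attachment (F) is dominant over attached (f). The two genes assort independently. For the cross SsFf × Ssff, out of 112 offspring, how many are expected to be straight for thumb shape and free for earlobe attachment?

Dihybrid cross SsFf × Ssff — consider each gene separately:
thumb shape: Ss × Ss → 1 SS, 2 Ss, 1 ss → 3 S_ : 1 ss (out of 4)
earlobe attachment: Ff × ff → 2 Ff, 2 ff → 2 F_ : 2 ff (out of 4)
Looking for: straight (S_) and free (F_)
P(straight) = 3/4, P(free) = 2/4
P(both) = 3/4 × 2/4 = 6/16 = 3/8
Expected count = 3/8 × 112 = 42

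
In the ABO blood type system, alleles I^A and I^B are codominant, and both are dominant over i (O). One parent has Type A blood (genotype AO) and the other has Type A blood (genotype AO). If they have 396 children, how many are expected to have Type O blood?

Cross: AO × AO
Possible offspring genotypes: 1 AA, 2 AO, 1 OO
Blood type counts: 3 Type A, 1 Type O
Probability of Type O: 1/4
Expected count = 1/4 × 396 = 99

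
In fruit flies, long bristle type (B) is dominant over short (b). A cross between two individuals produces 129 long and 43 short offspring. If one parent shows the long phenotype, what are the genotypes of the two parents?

Observed offspring: 129 long, 43 short
The observed ratio simplifies to 3:1. Short (bb) offspring appear, so each parent must contribute one b allele. The parent stated to show long carries B, so it is Bb. The other parent is then either Bb or bb: Bb × bb would give a 1:1 split, whereas Bb × Bb gives 3:1 — matching the data. So both parents are heterozygous (Bb × Bb).
Parent genotypes: Bb × Bb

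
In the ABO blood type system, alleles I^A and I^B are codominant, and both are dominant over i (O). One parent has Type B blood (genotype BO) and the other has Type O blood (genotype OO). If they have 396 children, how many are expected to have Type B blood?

Cross: BO × OO
Possible offspring genotypes: 2 BO, 2 OO
Blood type counts: 2 Type B, 2 Type O
Probability of Type B: 2/4 = 1/2
Expected count = 1/2 × 396 = 198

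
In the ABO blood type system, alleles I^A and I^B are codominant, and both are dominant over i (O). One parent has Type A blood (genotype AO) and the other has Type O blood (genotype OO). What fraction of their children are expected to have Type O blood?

Cross: AO × OO
Possible offspring genotypes: 2 AO, 2 OO
Blood type counts: 2 Type A, 2 Type O
Probability of Type O: 2/4 = 1/2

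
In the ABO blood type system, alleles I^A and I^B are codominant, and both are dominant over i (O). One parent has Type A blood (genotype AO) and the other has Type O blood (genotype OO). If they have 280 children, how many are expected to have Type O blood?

Cross: AO × OO
Possible offspring genotypes: 2 AO, 2 OO
Blood type counts: 2 Type A, 2 Type O
Probability of Type O: 2/4 = 1/2
Expected count = 1/2 × 280 = 140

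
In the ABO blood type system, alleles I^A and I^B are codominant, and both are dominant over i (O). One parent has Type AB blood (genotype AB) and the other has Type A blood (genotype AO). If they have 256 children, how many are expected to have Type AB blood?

Cross: AB × AO
Possible offspring genotypes: 1 AA, 1 AO, 1 AB, 1 BO
Blood type counts: 2 Type A, 1 Type AB, 1 Type B
Probability of Type AB: 1/4
Expected count = 1/4 × 256 = 64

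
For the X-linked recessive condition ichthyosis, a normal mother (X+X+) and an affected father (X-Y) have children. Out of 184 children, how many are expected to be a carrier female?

Cross: X+X+ × X-Y
Offspring: 2 X+X-, 2 X+Y
Probability of a carrier female: 2/4 = 1/2
Expected count = 1/2 × 184 = 92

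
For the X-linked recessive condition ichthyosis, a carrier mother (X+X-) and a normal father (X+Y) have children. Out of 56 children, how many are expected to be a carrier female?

Cross: X+X- × X+Y
Offspring: 1 X+X+, 1 X+Y, 1 X+X-, 1 X-Y
Probability of a carrier female: 1/4
Expected count = 1/4 × 56 = 14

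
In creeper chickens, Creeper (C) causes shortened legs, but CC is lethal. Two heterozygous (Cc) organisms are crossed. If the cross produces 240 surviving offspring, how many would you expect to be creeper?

Cross: Cc × Cc
Punnett square offspring (before lethality): 1 CC, 2 Cc, 1 cc
The CC genotype is lethal (embryos die); surviving offspring: 2 Cc, 1 cc
creeper: 2 out of 3 → fraction 2/3
Expected count = 2/3 × 240 = 160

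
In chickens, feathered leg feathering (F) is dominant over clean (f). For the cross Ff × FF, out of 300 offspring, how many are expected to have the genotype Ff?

Punnett square for Ff × FF:
Offspring genotypes: 2 FF, 2 Ff
Total offspring: 4
Count with target: 2
Probability: 2/4 = 1/2
Expected count = 1/2 × 300 = 150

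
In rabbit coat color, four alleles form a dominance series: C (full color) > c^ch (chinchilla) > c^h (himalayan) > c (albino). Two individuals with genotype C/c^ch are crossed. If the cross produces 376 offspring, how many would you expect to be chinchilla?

Cross: C/c^ch × C/c^ch
Allele dominance: C > c^ch > c^h > c
Offspring genotypes: 1 C/C, 2 C/c^ch, 1 c^ch/c^ch
Phenotype counts: 3 full color, 1 chinchilla
chinchilla: 1 out of 4 → fraction 1/4
Expected count = 1/4 × 376 = 94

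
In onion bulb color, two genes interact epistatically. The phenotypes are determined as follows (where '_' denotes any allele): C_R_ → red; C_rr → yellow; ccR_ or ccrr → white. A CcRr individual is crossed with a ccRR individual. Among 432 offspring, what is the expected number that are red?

Cross: CcRr × ccRR — consider each gene separately:
C gene: Cc × cc → 2 Cc, 2 cc → 2 C_ : 2 cc (out of 4)
R gene: Rr × RR → 2 RR, 2 Rr → 4 R_ (out of 4)
Genotype classes (out of 4 × 4 = 16): C_R_ = 2×4 = 8; ccR_ = 2×4 = 8
Apply the phenotype rules: C_R_ (8) → red; ccR_ (8) → white
Phenotype counts (out of 16): 8 red, 8 white
red: 8 out of 16 → fraction 1/2
Expected count = 1/2 × 432 = 216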